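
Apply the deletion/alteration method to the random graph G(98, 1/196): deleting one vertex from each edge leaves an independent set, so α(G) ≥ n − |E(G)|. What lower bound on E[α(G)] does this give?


E[|E(G)|] = C(98, 2)·p = 4753 · (1/196) = 97/4.
E[α(G)] ≥ n − E[|E(G)|] = 98 − 97/4 = 295/4.
Numerically: ≈ 73.7500.
(This is only a lower bound; the true E[α(G)] may be larger.)

E[α(G)] ≥ 295/4 ≈ 73.7500.


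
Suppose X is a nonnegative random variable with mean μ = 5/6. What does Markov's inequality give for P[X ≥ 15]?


μ = E[X] = 5/6, a = 15.
Markov: P[X ≥ 15] ≤ μ/a = (5/6)/15 = 1/18.
Numerically: ≈ 0.0556.
(Since a = 15 > μ = 0.8333, the bound 1/18 is < 1 and informative.)

P[X ≥ 15] ≤ 1/18 ≈ 0.0556.


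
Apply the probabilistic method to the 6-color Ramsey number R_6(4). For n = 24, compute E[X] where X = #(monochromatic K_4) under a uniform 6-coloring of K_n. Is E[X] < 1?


E[X] = C(24, 4) · 6^{1 − 6} = 10626 · 6^{−5} = 10626/7776.
As a reduced fraction: E[X] = 1771/1296 ≈ 1.3665123.
Is E[X] < 1? NO.
Since E[X] ≥ 1, the first-moment bound is inconclusive at n = 24; it does NOT by itself certify R_6(4) > 24.

E[X] = 1771/1296 ≈ 1.3665123; E[X] ≥ 1; first-moment method inconclusive here.


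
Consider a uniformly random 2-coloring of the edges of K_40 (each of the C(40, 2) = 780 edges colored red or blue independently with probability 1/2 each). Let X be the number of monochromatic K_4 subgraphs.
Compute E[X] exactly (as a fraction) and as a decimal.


Let X = Σ_S X_S over the C(40, 4) = 91390 subsets S of size 4, where X_S = 1 if the K_4 on S is monochromatic.
For a fixed S, the K_4 on S has C(4, 2) = 6 edges. P[all 6 edges red] = (1/2)^6, and likewise for blue, so P[monochromatic] = 2·(1/2)^6 = 2^{1 − 6} = 1/32.
By linearity: E[X] = C(40, 4) · 2^{1 − 6} = 91390 · 1/32 = 45695/16.
Numerically: E[X] ≈ 2855.9375.

E[X] = C(40,4)·2^(1−C(4,2)) = 45695/16 ≈ 2855.9375.


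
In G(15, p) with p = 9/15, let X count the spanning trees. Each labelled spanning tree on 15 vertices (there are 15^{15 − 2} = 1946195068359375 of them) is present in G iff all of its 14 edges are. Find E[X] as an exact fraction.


K_15 has 15^{15 − 2} = 1946195068359375 labelled spanning trees.
For each such spanning tree H, let X_H = 1 if all 14 edges of H are present in G. Then P[X_H = 1] = p^{14} = (3/5)^{14} = 4782969/6103515625.
By linearity: E[X] = Σ_H E[X_H] = 1946195068359375 · p^{14} = 1946195068359375 · 4782969/6103515625 = 7625597484987/5.
Numerically: E[X] ≈ 1.525e+12.

E[X] = 1946195068359375 · (3/5)^{14} = 7625597484987/5 ≈ 1.525e+12.


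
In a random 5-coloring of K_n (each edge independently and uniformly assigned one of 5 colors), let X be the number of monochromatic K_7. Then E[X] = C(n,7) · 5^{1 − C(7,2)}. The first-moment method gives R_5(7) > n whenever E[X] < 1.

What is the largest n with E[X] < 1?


We need C(n, 7) · 5^{1 − 21} < 1, i.e. C(n, 7) < 5^{21 − 1} = 95367431640625.
Check values of n near the boundary:
  n = 335: C(335, 7) = 88202498238195; 88202498238195 < 95367431640625? YES
  n = 336: C(336, 7) = 90079147136880; 90079147136880 < 95367431640625? YES
  n = 337: C(337, 7) = 91989916924632; 91989916924632 < 95367431640625? YES
  n = 338: C(338, 7) = 93935323022736; 93935323022736 < 95367431640625? YES
  n = 339: C(339, 7) = 95915887062372; 95915887062372 < 95367431640625? NO
  n = 340: C(340, 7) = 97932136940560; 97932136940560 < 95367431640625? NO
  n = 341: C(341, 7) = 99984606876440; 99984606876440 < 95367431640625? NO
The largest n with C(n, 7) < 95367431640625 is n = 338 (where E[X] = 93935323022736/95367431640625 ≈ 0.984983). Hence R_5(7) > 338, i.e. R_5(7) ≥ 339.

Largest n = 338; hence R_5(7) > 338.


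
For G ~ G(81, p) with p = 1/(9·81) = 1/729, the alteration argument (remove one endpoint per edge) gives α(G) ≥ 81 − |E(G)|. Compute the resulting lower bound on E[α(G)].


E[|E(G)|] = C(81, 2)·p = 3240 · (1/729) = 40/9.
E[α(G)] ≥ n − E[|E(G)|] = 81 − 40/9 = 689/9.
Numerically: ≈ 76.556.
(This is only a lower bound; the true E[α(G)] may be larger.)

E[α(G)] ≥ 689/9 ≈ 76.556.


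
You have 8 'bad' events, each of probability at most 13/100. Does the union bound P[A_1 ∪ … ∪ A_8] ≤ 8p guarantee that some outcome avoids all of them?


Union bound: P[∪_{i=1}^{8} A_i] ≤ Σ_i P[A_i] ≤ 8·p = 8·(13/100) = 26/25.
Numerically: 26/25 ≈ 1.0400000.
Is 26/25 < 1? NO.
Since the bound 26/25 is ≥ 1, the union bound is uninformative here; it does NOT by itself certify existence.

8·p = 26/25 ≈ 1.0400000; existence NOT certified by the union bound.


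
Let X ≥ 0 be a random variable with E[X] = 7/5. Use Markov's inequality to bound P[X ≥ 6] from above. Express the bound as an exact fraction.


μ = E[X] = 7/5, a = 6.
Markov: P[X ≥ 6] ≤ μ/a = (7/5)/6 = 7/30.
Numerically: ≈ 0.2333.
(Since a = 6 > μ = 1.4000, the bound 7/30 is < 1 and informative.)

P[X ≥ 6] ≤ 7/30 ≈ 0.2333.


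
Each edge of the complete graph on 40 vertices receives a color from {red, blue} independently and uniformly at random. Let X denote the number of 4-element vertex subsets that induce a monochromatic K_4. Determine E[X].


Let X = Σ_S X_S over the C(40, 4) = 91390 subsets S of size 4, where X_S = 1 if the K_4 on S is monochromatic.
For a fixed S, the K_4 on S has C(4, 2) = 6 edges. P[all 6 edges red] = (1/2)^6, and likewise for blue, so P[monochromatic] = 2·(1/2)^6 = 2^{1 − 6} = 1/32.
Summing: E[X] = C(40, 4) · 2^{1 − 6} = 91390 · 1/32 = 45695/16.
Numerically: E[X] ≈ 2855.9375.

E[X] = C(40,4)·2^(1−C(4,2)) = 45695/16 ≈ 2855.9375.


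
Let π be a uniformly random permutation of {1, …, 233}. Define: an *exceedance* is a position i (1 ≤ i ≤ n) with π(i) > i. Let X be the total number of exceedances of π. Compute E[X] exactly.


Write X = Σ_{i=1}^{233} X_i, where X_i = 1_{π(i) > i}.
For each fixed i, π(i) is uniform over {1, …, 233} (marginal of a uniform permutation), so P[π(i) > i] = (n − i)/n. Summing: Σ_{i=1}^{233} (n − i)/n = (0 + 1 + … + 232)/233 = 233(233 − 1)/(2·233) = (233 − 1)/2.
Hence E[X] = Σ_{i=1}^{233} (233 − i)/233 = 116 ≈ 116.000.

E[X] = 116 = 116.000.


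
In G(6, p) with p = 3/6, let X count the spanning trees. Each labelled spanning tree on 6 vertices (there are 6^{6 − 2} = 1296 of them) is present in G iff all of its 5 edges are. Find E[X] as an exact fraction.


K_6 has 6^{6 − 2} = 1296 labelled spanning trees.
For each such spanning tree H, let X_H = 1 if all 5 edges of H are present in G. Then P[X_H = 1] = p^{5} = (1/2)^{5} = 1/32.
By linearity of expectation: E[X] = Σ_H E[X_H] = 1296 · p^{5} = 1296 · 1/32 = 81/2.
Numerically: E[X] ≈ 40.5.

E[X] = 1296 · (1/2)^{5} = 81/2 ≈ 40.5.


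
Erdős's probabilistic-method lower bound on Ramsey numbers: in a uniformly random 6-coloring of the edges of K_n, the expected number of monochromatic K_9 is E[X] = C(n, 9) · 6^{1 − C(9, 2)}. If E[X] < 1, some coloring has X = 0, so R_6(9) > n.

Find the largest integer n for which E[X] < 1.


We need C(n, 9) · 6^{1 − 36} < 1, i.e. C(n, 9) < 6^{36 − 1} = 1719070799748422591028658176.
Check values of n near the boundary:
  n = 4405: C(4405, 9) = 1706862792900636302463627150; 1706862792900636302463627150 < 1719070799748422591028658176? YES
  n = 4406: C(4406, 9) = 1710356485221788389505285700; 1710356485221788389505285700 < 1719070799748422591028658176? YES
  n = 4407: C(4407, 9) = 1713856532599459170657070050; 1713856532599459170657070050 < 1719070799748422591028658176? YES
  n = 4408: C(4408, 9) = 1717362945146264156457459600; 1717362945146264156457459600 < 1719070799748422591028658176? YES
  n = 4409: C(4409, 9) = 1720875732988608787686577131; 1720875732988608787686577131 < 1719070799748422591028658176? NO
  n = 4410: C(4410, 9) = 1724394906266704102180823710; 1724394906266704102180823710 < 1719070799748422591028658176? NO
  n = 4411: C(4411, 9) = 1727920475134582415883601405; 1727920475134582415883601405 < 1719070799748422591028658176? NO
The largest n with C(n, 9) < 1719070799748422591028658176 is n = 4408 (where E[X] = 35778394690547169926197075/35813974994758803979763712 ≈ 0.9990065). Hence R_6(9) > 4408, i.e. R_6(9) ≥ 4409.

Largest n = 4408; hence R_6(9) > 4408.


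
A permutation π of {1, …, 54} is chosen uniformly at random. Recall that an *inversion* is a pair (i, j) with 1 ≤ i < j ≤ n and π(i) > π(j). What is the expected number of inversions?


Write X = Σ X_I over the C(54, 2) = 1431 pairs i < j, with X_I the indicator of one inversion.
There are 1431 indicators.
For each fixed pair i < j, the values π(i) and π(j) are two distinct elements of {1, …, 54} in uniformly random order; by symmetry P[π(i) > π(j)] = 1/2.
By linearity: E[X] = 1431 · (1/2) = C(54, 2) · (1/2) = 1431/2 = 1431/2 ≈ 715.5000.

E[X] = 1431/2 = 715.5000.


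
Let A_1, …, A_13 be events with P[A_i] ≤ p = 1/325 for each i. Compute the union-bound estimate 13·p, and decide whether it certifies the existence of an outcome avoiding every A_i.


Union bound: P[∪_{i=1}^{13} A_i] ≤ Σ_i P[A_i] ≤ 13·p = 13·(1/325) = 1/25.
Numerically: 1/25 ≈ 0.040000.
Is 1/25 < 1? YES.
Since P[∪ A_i] ≤ 1/25 < 1, the complement has P[∩ A_i^c] ≥ 1 − 1/25 = 24/25 > 0, so some outcome avoids every A_i.

13·p = 1/25 ≈ 0.040000; existence CERTIFIED by the union bound.


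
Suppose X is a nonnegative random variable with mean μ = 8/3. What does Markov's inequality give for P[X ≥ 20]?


μ = E[X] = 8/3, a = 20.
Markov: P[X ≥ 20] ≤ μ/a = (8/3)/20 = 2/15.
Numerically: ≈ 0.133.
(Since a = 20 > μ = 2.667, the bound 2/15 is < 1 and informative.)

P[X ≥ 20] ≤ 2/15 ≈ 0.133.


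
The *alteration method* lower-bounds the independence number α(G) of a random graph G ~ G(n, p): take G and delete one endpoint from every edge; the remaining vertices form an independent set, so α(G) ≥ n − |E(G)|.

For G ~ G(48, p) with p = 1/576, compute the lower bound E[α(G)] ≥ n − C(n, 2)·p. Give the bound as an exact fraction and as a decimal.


E[|E(G)|] = C(48, 2)·p = 1128 · (1/576) = 47/24.
E[α(G)] ≥ n − E[|E(G)|] = 48 − 47/24 = 1105/24.
Numerically: ≈ 46.041667.
(This is only a lower bound; the true E[α(G)] may be larger.)

E[α(G)] ≥ 1105/24 ≈ 46.041667.


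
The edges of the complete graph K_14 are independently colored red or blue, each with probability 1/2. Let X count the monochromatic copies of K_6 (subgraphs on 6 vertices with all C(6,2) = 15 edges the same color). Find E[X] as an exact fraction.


Let X = Σ_S X_S over the C(14, 6) = 3003 subsets S of size 6, where X_S = 1 if the K_6 on S is monochromatic.
For a fixed S, the K_6 on S has C(6, 2) = 15 edges. P[all 15 edges red] = (1/2)^15, and likewise for blue, so P[monochromatic] = 2·(1/2)^15 = 2^{1 − 15} = 1/16384.
By linearity: E[X] = C(14, 6) · 2^{1 − 15} = 3003 · 1/16384 = 3003/16384.
Numerically: E[X] ≈ 0.183289.

E[X] = C(14,6)·2^(1−C(6,2)) = 3003/16384 ≈ 0.183289.


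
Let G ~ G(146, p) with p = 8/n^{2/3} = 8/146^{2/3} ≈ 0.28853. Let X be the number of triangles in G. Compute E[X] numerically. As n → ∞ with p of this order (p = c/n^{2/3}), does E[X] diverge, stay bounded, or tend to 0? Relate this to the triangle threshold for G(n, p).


Number of potential triangles: C(146, 3) = 508080.
Each occurs with probability p³ ≈ (0.28853)³ ≈ 2.4019516e-02.
By linearity: E[X] = C(146, 3)·p³ ≈ 508080 · 2.4019516e-02 ≈ 12203.83562.
Since α = 2/3 < 1, p = c/n^{2/3} ≫ 1/n is above the triangle threshold p ~ 1/n. Asymptotically E[X] ~ (c³/6)·n^{3(1−α)} = (8³/6)·n^{1} → ∞; triangles are abundant w.h.p.

E[X] ≈ 12203.83562; in regime p = Θ(1/n^{2/3}) E[X] diverges (above the triangle threshold p ~ 1/n).


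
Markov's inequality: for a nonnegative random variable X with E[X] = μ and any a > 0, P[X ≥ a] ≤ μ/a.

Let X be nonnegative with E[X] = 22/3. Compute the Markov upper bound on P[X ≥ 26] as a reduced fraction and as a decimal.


μ = E[X] = 22/3, a = 26.
Markov: P[X ≥ 26] ≤ μ/a = (22/3)/26 = 11/39.
Numerically: ≈ 0.28205.
(Since a = 26 > μ = 7.33333, the bound 11/39 is < 1 and informative.)

P[X ≥ 26] ≤ 11/39 ≈ 0.28205.


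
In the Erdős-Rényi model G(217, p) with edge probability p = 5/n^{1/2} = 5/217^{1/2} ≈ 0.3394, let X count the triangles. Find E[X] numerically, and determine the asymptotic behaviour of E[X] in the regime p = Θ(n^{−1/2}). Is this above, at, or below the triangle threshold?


Number of potential triangles: C(217, 3) = 1679580.
Each occurs with probability p³ ≈ (0.3394)³ ≈ 3.910393e-02.
By linearity: E[X] = C(217, 3)·p³ ≈ 1679580 · 3.910393e-02 ≈ 65678.1796.
Since α = 1/2 < 1, p = c/n^{1/2} ≫ 1/n is above the triangle threshold p ~ 1/n. Asymptotically E[X] ~ (c³/6)·n^{3(1−α)} = (5³/6)·n^{1.5} → ∞; triangles are abundant w.h.p.

E[X] ≈ 65678.1796; in regime p = Θ(1/n^{1/2}) E[X] diverges (above the triangle threshold p ~ 1/n).


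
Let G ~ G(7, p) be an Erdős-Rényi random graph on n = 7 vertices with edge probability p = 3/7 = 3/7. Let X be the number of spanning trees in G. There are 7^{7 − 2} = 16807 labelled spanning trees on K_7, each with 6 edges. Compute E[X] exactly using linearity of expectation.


K_7 has 7^{7 − 2} = 16807 labelled spanning trees.
For each such spanning tree H, let X_H = 1 if all 6 edges of H are present in G. Then P[X_H = 1] = p^{6} = (3/7)^{6} = 729/117649.
By linearity: E[X] = Σ_H E[X_H] = 16807 · p^{6} = 16807 · 729/117649 = 729/7.
Numerically: E[X] ≈ 104.

E[X] = 16807 · (3/7)^{6} = 729/7 ≈ 104.


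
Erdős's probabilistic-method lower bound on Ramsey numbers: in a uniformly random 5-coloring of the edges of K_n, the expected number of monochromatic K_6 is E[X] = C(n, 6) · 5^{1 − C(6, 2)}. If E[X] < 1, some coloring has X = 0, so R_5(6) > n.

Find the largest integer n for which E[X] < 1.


We need C(n, 6) · 5^{1 − 15} < 1, i.e. C(n, 6) < 5^{15 − 1} = 6103515625.
Check values of n near the boundary:
  n = 125: C(125, 6) = 4690625500; 4690625500 < 6103515625? YES
  n = 126: C(126, 6) = 4925156775; 4925156775 < 6103515625? YES
  n = 127: C(127, 6) = 5169379425; 5169379425 < 6103515625? YES
  n = 128: C(128, 6) = 5423611200; 5423611200 < 6103515625? YES
  n = 129: C(129, 6) = 5688177600; 5688177600 < 6103515625? YES
  n = 130: C(130, 6) = 5963412000; 5963412000 < 6103515625? YES
  n = 131: C(131, 6) = 6249655776; 6249655776 < 6103515625? NO
The largest n with C(n, 6) < 6103515625 is n = 130 (where E[X] = 47707296/48828125 ≈ 0.977045). Hence R_5(6) > 130, i.e. R_5(6) ≥ 131.

Largest n = 130; hence R_5(6) > 130.


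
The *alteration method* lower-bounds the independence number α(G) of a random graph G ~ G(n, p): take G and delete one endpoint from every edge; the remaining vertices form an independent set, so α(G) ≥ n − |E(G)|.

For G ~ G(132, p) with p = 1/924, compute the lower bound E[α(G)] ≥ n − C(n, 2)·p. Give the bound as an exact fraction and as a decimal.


E[|E(G)|] = C(132, 2)·p = 8646 · (1/924) = 131/14.
E[α(G)] ≥ n − E[|E(G)|] = 132 − 131/14 = 1717/14.
Numerically: ≈ 122.6429.
(This is only a lower bound; the true E[α(G)] may be larger.)

E[α(G)] ≥ 1717/14 ≈ 122.6429.


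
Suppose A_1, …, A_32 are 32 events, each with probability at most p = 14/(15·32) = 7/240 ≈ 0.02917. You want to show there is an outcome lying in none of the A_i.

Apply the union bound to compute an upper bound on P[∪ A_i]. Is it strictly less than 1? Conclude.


Union bound: P[∪_{i=1}^{32} A_i] ≤ Σ_i P[A_i] ≤ 32·p = 32·(7/240) = 14/15.
Numerically: 14/15 ≈ 0.93333.
Is 14/15 < 1? YES.
Since P[∪ A_i] ≤ 14/15 < 1, the complement has P[∩ A_i^c] ≥ 1 − 14/15 = 1/15 > 0, so some outcome avoids every A_i.

32·p = 14/15 ≈ 0.93333; existence CERTIFIED by the union bound.


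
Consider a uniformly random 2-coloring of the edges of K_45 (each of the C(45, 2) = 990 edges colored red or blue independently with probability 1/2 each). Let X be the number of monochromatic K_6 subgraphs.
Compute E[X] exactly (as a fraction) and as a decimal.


Let X = Σ_S X_S over the C(45, 6) = 8145060 subsets S of size 6, where X_S = 1 if the K_6 on S is monochromatic.
For a fixed S, the K_6 on S has C(6, 2) = 15 edges. P[all 15 edges red] = (1/2)^15, and likewise for blue, so P[monochromatic] = 2·(1/2)^15 = 2^{1 − 15} = 1/16384.
By linearity: E[X] = C(45, 6) · 2^{1 − 15} = 8145060 · 1/16384 = 2036265/4096.
Numerically: E[X] ≈ 497.1350.

E[X] = C(45,6)·2^(1−C(6,2)) = 2036265/4096 ≈ 497.1350.


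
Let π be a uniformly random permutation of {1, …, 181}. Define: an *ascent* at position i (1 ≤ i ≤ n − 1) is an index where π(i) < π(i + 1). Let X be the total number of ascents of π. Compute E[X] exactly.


Write X = Σ X_I over i = 1, …, 180, with X_I the indicator of one ascent.
There are 180 indicators.
For each fixed i, the pair (π(i), π(i+1)) is a uniformly random ordered pair of distinct values from {1, …, 181}; by symmetry P[π(i) < π(i+1)] = 1/2.
By linearity: E[X] = 180 · (1/2) = (181 − 1) · (1/2) = 90 ≈ 90.000.

E[X] = 90 = 90.000.


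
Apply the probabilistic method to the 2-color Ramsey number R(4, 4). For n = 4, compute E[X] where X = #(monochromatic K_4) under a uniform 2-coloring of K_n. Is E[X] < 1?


E[X] = C(4, 4) · 2^{1 − 6} = 1 · 2^{−5} = 1/32.
As a reduced fraction: E[X] = 1/32 ≈ 0.0312500.
Is E[X] < 1? YES.
Since E[X] < 1, there exists a 2-coloring of K_{4} with no monochromatic K_4; hence R(4, 4) > 4.

E[X] = 1/32 ≈ 0.0312500; E[X] < 1, so R(4, 4) > 4.


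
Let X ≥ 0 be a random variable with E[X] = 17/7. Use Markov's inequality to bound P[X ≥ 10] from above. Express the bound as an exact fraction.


μ = E[X] = 17/7, a = 10.
Markov: P[X ≥ 10] ≤ μ/a = (17/7)/10 = 17/70.
Numerically: ≈ 0.24286.
(Since a = 10 > μ = 2.42857, the bound 17/70 is < 1 and informative.)

P[X ≥ 10] ≤ 17/70 ≈ 0.24286.


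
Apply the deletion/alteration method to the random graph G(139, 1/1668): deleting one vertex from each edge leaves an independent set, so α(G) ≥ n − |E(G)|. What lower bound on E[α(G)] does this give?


E[|E(G)|] = C(139, 2)·p = 9591 · (1/1668) = 23/4.
E[α(G)] ≥ n − E[|E(G)|] = 139 − 23/4 = 533/4.
Numerically: ≈ 133.2500.
(This is only a lower bound; the true E[α(G)] may be larger.)

E[α(G)] ≥ 533/4 ≈ 133.2500.


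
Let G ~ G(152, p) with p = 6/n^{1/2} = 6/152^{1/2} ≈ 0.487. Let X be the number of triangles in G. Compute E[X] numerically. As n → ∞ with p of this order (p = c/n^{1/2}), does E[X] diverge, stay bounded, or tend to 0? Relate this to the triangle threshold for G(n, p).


Number of potential triangles: C(152, 3) = 573800.
Each occurs with probability p³ ≈ (0.487)³ ≈ 1.15263e-01.
By linearity: E[X] = C(152, 3)·p³ ≈ 573800 · 1.15263e-01 ≈ 66137.673.
Since α = 1/2 < 1, p = c/n^{1/2} ≫ 1/n is above the triangle threshold p ~ 1/n. Asymptotically E[X] ~ (c³/6)·n^{3(1−α)} = (6³/6)·n^{1.5} → ∞; triangles are abundant w.h.p.

E[X] ≈ 66137.673; in regime p = Θ(1/n^{1/2}) E[X] diverges (above the triangle threshold p ~ 1/n).


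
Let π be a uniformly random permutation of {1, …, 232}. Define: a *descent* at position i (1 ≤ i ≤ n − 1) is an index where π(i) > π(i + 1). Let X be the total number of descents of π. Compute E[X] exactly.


Write X = Σ X_I over i = 1, …, 231, with X_I the indicator of one descent.
There are 231 indicators.
For each fixed i, the pair (π(i), π(i+1)) is a uniformly random ordered pair of distinct values from {1, …, 232}; by symmetry P[π(i) > π(i+1)] = 1/2.
By linearity: E[X] = 231 · (1/2) = (232 − 1) · (1/2) = 231/2 ≈ 115.5000.

E[X] = 231/2 = 115.5000.


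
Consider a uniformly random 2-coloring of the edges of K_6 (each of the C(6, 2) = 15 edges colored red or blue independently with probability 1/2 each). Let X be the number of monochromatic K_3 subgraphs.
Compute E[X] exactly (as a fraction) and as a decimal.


Let X = Σ_S X_S over the C(6, 3) = 20 subsets S of size 3, where X_S = 1 if the K_3 on S is monochromatic.
For a fixed S, the K_3 on S has C(3, 2) = 3 edges. P[all 3 edges red] = (1/2)^3, and likewise for blue, so P[monochromatic] = 2·(1/2)^3 = 2^{1 − 3} = 1/4.
By linearity of expectation: E[X] = C(6, 3) · 2^{1 − 3} = 20 · 1/4 = 5.
Numerically: E[X] ≈ 5.0000.

E[X] = C(6,3)·2^(1−C(3,2)) = 5 ≈ 5.0000.


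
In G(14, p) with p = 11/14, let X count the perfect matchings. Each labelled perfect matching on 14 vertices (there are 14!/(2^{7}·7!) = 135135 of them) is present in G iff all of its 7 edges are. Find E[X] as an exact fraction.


K_14 has 14!/(2^{7}·7!) = 135135 labelled perfect matchings.
For each such perfect matching H, let X_H = 1 if all 7 edges of H are present in G. Then P[X_H = 1] = p^{7} = (11/14)^{7} = 19487171/105413504.
By linearity: E[X] = Σ_H E[X_H] = 135135 · p^{7} = 135135 · 19487171/105413504 = 376199836155/15059072.
Numerically: E[X] ≈ 2.5e+04.

E[X] = 135135 · (11/14)^{7} = 376199836155/15059072 ≈ 2.5e+04.


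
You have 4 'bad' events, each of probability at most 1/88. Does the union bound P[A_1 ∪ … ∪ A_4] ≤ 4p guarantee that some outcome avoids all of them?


Union bound: P[∪_{i=1}^{4} A_i] ≤ Σ_i P[A_i] ≤ 4·p = 4·(1/88) = 1/22.
Numerically: 1/22 ≈ 0.045.
Is 1/22 < 1? YES.
Since P[∪ A_i] ≤ 1/22 < 1, the complement has P[∩ A_i^c] ≥ 1 − 1/22 = 21/22 > 0, so some outcome avoids every A_i.

4·p = 1/22 ≈ 0.045; existence CERTIFIED by the union bound.


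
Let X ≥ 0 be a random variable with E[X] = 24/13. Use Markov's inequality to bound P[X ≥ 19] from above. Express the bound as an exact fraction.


μ = E[X] = 24/13, a = 19.
Markov: P[X ≥ 19] ≤ μ/a = (24/13)/19 = 24/247.
Numerically: ≈ 0.097.
(Since a = 19 > μ = 1.846, the bound 24/247 is < 1 and informative.)

P[X ≥ 19] ≤ 24/247 ≈ 0.097.


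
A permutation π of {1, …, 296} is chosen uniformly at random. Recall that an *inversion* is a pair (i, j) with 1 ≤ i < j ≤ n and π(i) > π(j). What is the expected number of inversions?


Write X = Σ X_I over the C(296, 2) = 43660 pairs i < j, with X_I the indicator of one inversion.
There are 43660 indicators.
For each fixed pair i < j, the values π(i) and π(j) are two distinct elements of {1, …, 296} in uniformly random order; by symmetry P[π(i) > π(j)] = 1/2.
By linearity: E[X] = 43660 · (1/2) = C(296, 2) · (1/2) = 43660/2 = 21830 ≈ 21830.0000.

E[X] = 21830 = 21830.0000.


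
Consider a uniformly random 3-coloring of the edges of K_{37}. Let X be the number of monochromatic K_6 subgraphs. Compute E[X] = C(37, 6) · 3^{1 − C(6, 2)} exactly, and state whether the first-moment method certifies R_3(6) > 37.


E[X] = C(37, 6) · 3^{1 − 15} = 2324784 · 3^{−14} = 2324784/4782969.
As a reduced fraction: E[X] = 774928/1594323 ≈ 0.4860546.
Is E[X] < 1? YES.
Since E[X] < 1, there exists a 3-coloring of K_{37} with no monochromatic K_6; hence R_3(6) > 37.

E[X] = 774928/1594323 ≈ 0.4860546; E[X] < 1, so R_3(6) > 37.


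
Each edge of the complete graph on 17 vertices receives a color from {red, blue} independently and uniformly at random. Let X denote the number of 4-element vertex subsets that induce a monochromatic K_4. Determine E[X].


Let X = Σ_S X_S over the C(17, 4) = 2380 subsets S of size 4, where X_S = 1 if the K_4 on S is monochromatic.
For a fixed S, the K_4 on S has C(4, 2) = 6 edges. P[all 6 edges red] = (1/2)^6, and likewise for blue, so P[monochromatic] = 2·(1/2)^6 = 2^{1 − 6} = 1/32.
By linearity of expectation: E[X] = C(17, 4) · 2^{1 − 6} = 2380 · 1/32 = 595/8.
Numerically: E[X] ≈ 74.37500.

E[X] = C(17,4)·2^(1−C(4,2)) = 595/8 ≈ 74.37500.


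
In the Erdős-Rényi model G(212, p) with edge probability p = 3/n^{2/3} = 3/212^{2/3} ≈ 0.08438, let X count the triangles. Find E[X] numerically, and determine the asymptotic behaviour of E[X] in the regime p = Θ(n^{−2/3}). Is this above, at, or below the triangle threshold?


Number of potential triangles: C(212, 3) = 1565620.
Each occurs with probability p³ ≈ (0.08438)³ ≈ 6.007476e-04.
By linearity: E[X] = C(212, 3)·p³ ≈ 1565620 · 6.007476e-04 ≈ 940.5425.
Since α = 2/3 < 1, p = c/n^{2/3} ≫ 1/n is above the triangle threshold p ~ 1/n. Asymptotically E[X] ~ (c³/6)·n^{3(1−α)} = (3³/6)·n^{1} → ∞; triangles are abundant w.h.p.

E[X] ≈ 940.5425; in regime p = Θ(1/n^{2/3}) E[X] diverges (above the triangle threshold p ~ 1/n).


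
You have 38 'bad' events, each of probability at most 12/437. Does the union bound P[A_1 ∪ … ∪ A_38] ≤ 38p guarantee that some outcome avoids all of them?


Union bound: P[∪_{i=1}^{38} A_i] ≤ Σ_i P[A_i] ≤ 38·p = 38·(12/437) = 24/23.
Numerically: 24/23 ≈ 1.04348.
Is 24/23 < 1? NO.
Since the bound 24/23 is ≥ 1, the union bound is uninformative here; it does NOT by itself certify existence.

38·p = 24/23 ≈ 1.04348; existence NOT certified by the union bound.


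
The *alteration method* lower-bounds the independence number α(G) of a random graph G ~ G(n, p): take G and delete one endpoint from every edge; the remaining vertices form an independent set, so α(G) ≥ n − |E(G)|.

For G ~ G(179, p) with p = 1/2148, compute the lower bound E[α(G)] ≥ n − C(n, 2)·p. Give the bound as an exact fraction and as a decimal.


E[|E(G)|] = C(179, 2)·p = 15931 · (1/2148) = 89/12.
E[α(G)] ≥ n − E[|E(G)|] = 179 − 89/12 = 2059/12.
Numerically: ≈ 171.583.
(This is only a lower bound; the true E[α(G)] may be larger.)

E[α(G)] ≥ 2059/12 ≈ 171.583.


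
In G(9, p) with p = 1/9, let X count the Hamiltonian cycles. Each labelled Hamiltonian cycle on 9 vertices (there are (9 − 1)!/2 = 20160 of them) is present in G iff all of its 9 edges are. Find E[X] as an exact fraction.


K_9 has (9 − 1)!/2 = 20160 labelled Hamiltonian cycles.
For each such Hamiltonian cycle H, let X_H = 1 if all 9 edges of H are present in G. Then P[X_H = 1] = p^{9} = (1/9)^{9} = 1/387420489.
By linearity of expectation: E[X] = Σ_H E[X_H] = 20160 · p^{9} = 20160 · 1/387420489 = 2240/43046721.
Numerically: E[X] ≈ 5.204e-05.

E[X] = 20160 · (1/9)^{9} = 2240/43046721 ≈ 5.204e-05.


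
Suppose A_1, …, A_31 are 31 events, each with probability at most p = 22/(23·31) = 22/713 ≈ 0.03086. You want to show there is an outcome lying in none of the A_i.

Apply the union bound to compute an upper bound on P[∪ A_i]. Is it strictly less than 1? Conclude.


Union bound: P[∪_{i=1}^{31} A_i] ≤ Σ_i P[A_i] ≤ 31·p = 31·(22/713) = 22/23.
Numerically: 22/23 ≈ 0.95652.
Is 22/23 < 1? YES.
Since P[∪ A_i] ≤ 22/23 < 1, the complement has P[∩ A_i^c] ≥ 1 − 22/23 = 1/23 > 0, so some outcome avoids every A_i.

31·p = 22/23 ≈ 0.95652; existence CERTIFIED by the union bound.


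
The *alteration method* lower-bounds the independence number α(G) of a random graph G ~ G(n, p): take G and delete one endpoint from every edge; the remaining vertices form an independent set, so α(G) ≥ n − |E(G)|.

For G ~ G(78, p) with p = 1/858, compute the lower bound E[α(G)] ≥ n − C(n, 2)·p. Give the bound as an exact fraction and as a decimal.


E[|E(G)|] = C(78, 2)·p = 3003 · (1/858) = 7/2.
E[α(G)] ≥ n − E[|E(G)|] = 78 − 7/2 = 149/2.
Numerically: ≈ 74.50000.
(This is only a lower bound; the true E[α(G)] may be larger.)

E[α(G)] ≥ 149/2 ≈ 74.50000.


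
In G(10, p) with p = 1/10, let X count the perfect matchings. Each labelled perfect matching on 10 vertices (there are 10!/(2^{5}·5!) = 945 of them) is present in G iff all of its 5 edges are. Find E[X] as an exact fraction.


K_10 has 10!/(2^{5}·5!) = 945 labelled perfect matchings.
For each such perfect matching H, let X_H = 1 if all 5 edges of H are present in G. Then P[X_H = 1] = p^{5} = (1/10)^{5} = 1/100000.
By linearity: E[X] = Σ_H E[X_H] = 945 · p^{5} = 945 · 1/100000 = 189/20000.
Numerically: E[X] ≈ 0.00945.

E[X] = 945 · (1/10)^{5} = 189/20000 ≈ 0.00945.


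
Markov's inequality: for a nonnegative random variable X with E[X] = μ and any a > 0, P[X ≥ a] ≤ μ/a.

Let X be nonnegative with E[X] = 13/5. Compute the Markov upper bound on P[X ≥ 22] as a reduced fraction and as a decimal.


μ = E[X] = 13/5, a = 22.
Markov: P[X ≥ 22] ≤ μ/a = (13/5)/22 = 13/110.
Numerically: ≈ 0.118182.
(Since a = 22 > μ = 2.600000, the bound 13/110 is < 1 and informative.)

P[X ≥ 22] ≤ 13/110 ≈ 0.118182.


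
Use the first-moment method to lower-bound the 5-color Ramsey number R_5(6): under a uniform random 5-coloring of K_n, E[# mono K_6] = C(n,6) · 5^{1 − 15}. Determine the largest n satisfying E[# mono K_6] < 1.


We need C(n, 6) · 5^{1 − 15} < 1, i.e. C(n, 6) < 5^{15 − 1} = 6103515625.
Check values of n near the boundary:
  n = 127: C(127, 6) = 5169379425; 5169379425 < 6103515625? YES
  n = 128: C(128, 6) = 5423611200; 5423611200 < 6103515625? YES
  n = 129: C(129, 6) = 5688177600; 5688177600 < 6103515625? YES
  n = 130: C(130, 6) = 5963412000; 5963412000 < 6103515625? YES
  n = 131: C(131, 6) = 6249655776; 6249655776 < 6103515625? NO
  n = 132: C(132, 6) = 6547258432; 6547258432 < 6103515625? NO
The largest n with C(n, 6) < 6103515625 is n = 130 (where E[X] = 47707296/48828125 ≈ 0.977045). Hence R_5(6) > 130, i.e. R_5(6) ≥ 131.

Largest n = 130; hence R_5(6) > 130.


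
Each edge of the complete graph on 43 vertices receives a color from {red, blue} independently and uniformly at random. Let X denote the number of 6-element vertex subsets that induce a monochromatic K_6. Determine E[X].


Let X = Σ_S X_S over the C(43, 6) = 6096454 subsets S of size 6, where X_S = 1 if the K_6 on S is monochromatic.
For a fixed S, the K_6 on S has C(6, 2) = 15 edges. P[all 15 edges red] = (1/2)^15, and likewise for blue, so P[monochromatic] = 2·(1/2)^15 = 2^{1 − 15} = 1/16384.
By linearity of expectation: E[X] = C(43, 6) · 2^{1 − 15} = 6096454 · 1/16384 = 3048227/8192.
Numerically: E[X] ≈ 372.098022.

E[X] = C(43,6)·2^(1−C(6,2)) = 3048227/8192 ≈ 372.098022.


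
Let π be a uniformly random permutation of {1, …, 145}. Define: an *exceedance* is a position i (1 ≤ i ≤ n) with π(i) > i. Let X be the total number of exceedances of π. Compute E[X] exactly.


Write X = Σ_{i=1}^{145} X_i, where X_i = 1_{π(i) > i}.
For each fixed i, π(i) is uniform over {1, …, 145} (marginal of a uniform permutation), so P[π(i) > i] = (n − i)/n. Summing: Σ_{i=1}^{145} (n − i)/n = (0 + 1 + … + 144)/145 = 145(145 − 1)/(2·145) = (145 − 1)/2.
Hence E[X] = Σ_{i=1}^{145} (145 − i)/145 = 72 ≈ 72.00000.

E[X] = 72 = 72.00000.


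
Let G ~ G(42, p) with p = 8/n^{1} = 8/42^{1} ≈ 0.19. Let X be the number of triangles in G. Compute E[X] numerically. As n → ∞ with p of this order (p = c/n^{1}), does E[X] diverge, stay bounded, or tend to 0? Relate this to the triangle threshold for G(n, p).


Number of potential triangles: C(42, 3) = 11480.
Each occurs with probability p³ ≈ (0.19)³ ≈ 6.91070e-03.
By linearity: E[X] = C(42, 3)·p³ ≈ 11480 · 6.91070e-03 ≈ 79.335.
Here α = 1, so p = 8/n is exactly at the triangle threshold p ~ 1/n. Asymptotically E[X] → c³/6 = 8³/6 = 256/3 ≈ 85.333, a bounded constant. In this regime the triangle count is asymptotically Poisson(c³/6).

E[X] ≈ 79.335; in regime p = Θ(1/n^{1}) E[X] stays bounded (at the triangle threshold p ~ 1/n).


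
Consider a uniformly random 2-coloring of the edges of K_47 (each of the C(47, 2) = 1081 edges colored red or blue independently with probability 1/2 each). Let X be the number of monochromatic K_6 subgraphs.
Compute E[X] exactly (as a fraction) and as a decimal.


Let X = Σ_S X_S over the C(47, 6) = 10737573 subsets S of size 6, where X_S = 1 if the K_6 on S is monochromatic.
For a fixed S, the K_6 on S has C(6, 2) = 15 edges. P[all 15 edges red] = (1/2)^15, and likewise for blue, so P[monochromatic] = 2·(1/2)^15 = 2^{1 − 15} = 1/16384.
By linearity of expectation: E[X] = C(47, 6) · 2^{1 − 15} = 10737573 · 1/16384 = 10737573/16384.
Numerically: E[X] ≈ 655.369.

E[X] = C(47,6)·2^(1−C(6,2)) = 10737573/16384 ≈ 655.369.


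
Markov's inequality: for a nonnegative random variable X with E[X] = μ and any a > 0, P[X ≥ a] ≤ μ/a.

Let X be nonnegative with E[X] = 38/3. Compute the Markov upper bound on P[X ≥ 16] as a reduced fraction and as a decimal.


μ = E[X] = 38/3, a = 16.
Markov: P[X ≥ 16] ≤ μ/a = (38/3)/16 = 19/24.
Numerically: ≈ 0.79167.
(Since a = 16 > μ = 12.66667, the bound 19/24 is < 1 and informative.)

P[X ≥ 16] ≤ 19/24 ≈ 0.79167.


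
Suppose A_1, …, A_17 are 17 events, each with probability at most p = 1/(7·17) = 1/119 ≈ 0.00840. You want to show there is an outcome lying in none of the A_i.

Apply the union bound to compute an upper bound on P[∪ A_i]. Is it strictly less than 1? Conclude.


Union bound: P[∪_{i=1}^{17} A_i] ≤ Σ_i P[A_i] ≤ 17·p = 17·(1/119) = 1/7.
Numerically: 1/7 ≈ 0.14286.
Is 1/7 < 1? YES.
Since P[∪ A_i] ≤ 1/7 < 1, the complement has P[∩ A_i^c] ≥ 1 − 1/7 = 6/7 > 0, so some outcome avoids every A_i.

17·p = 1/7 ≈ 0.14286; existence CERTIFIED by the union bound.


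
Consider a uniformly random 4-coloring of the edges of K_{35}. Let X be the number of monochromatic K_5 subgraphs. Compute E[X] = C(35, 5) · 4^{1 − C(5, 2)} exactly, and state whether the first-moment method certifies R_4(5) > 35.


E[X] = C(35, 5) · 4^{1 − 10} = 324632 · 4^{−9} = 324632/262144.
As a reduced fraction: E[X] = 40579/32768 ≈ 1.2383728.
Is E[X] < 1? NO.
Since E[X] ≥ 1, the first-moment bound is inconclusive at n = 35; it does NOT by itself certify R_4(5) > 35.

E[X] = 40579/32768 ≈ 1.2383728; E[X] ≥ 1; first-moment method inconclusive here.


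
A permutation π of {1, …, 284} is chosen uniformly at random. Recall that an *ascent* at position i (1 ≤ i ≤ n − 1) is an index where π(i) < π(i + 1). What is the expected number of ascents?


Write X = Σ X_I over i = 1, …, 283, with X_I the indicator of one ascent.
There are 283 indicators.
For each fixed i, the pair (π(i), π(i+1)) is a uniformly random ordered pair of distinct values from {1, …, 284}; by symmetry P[π(i) < π(i+1)] = 1/2.
By linearity: E[X] = 283 · (1/2) = (284 − 1) · (1/2) = 283/2 ≈ 141.500000.

E[X] = 283/2 = 141.500000.


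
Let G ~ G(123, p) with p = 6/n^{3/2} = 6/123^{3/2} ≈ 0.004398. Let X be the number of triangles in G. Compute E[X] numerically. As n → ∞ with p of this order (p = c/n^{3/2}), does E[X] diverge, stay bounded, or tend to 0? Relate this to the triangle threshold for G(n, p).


Number of potential triangles: C(123, 3) = 302621.
Each occurs with probability p³ ≈ (0.004398)³ ≈ 8.509044e-08.
By linearity: E[X] = C(123, 3)·p³ ≈ 302621 · 8.509044e-08 ≈ 0.0258.
Since α = 3/2 > 1, p = c/n^{3/2} = o(1/n) is below the triangle threshold p ~ 1/n. Asymptotically E[X] ~ (c³/6)·n^{3(1−α)} = (6³/6)·n^{-1.5} → 0, so by Markov's inequality G has no triangles w.h.p.

E[X] ≈ 0.0258; in regime p = Θ(1/n^{3/2}) E[X] tends to 0 (below the triangle threshold p ~ 1/n).


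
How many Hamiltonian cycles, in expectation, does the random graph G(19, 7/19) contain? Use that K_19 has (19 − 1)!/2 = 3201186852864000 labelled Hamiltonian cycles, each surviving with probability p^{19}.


K_19 has (19 − 1)!/2 = 3201186852864000 labelled Hamiltonian cycles.
For each such Hamiltonian cycle H, let X_H = 1 if all 19 edges of H are present in G. Then P[X_H = 1] = p^{19} = (7/19)^{19} = 11398895185373143/1978419655660313589123979.
Summing the indicators: E[X] = Σ_H E[X_H] = 3201186852864000 · p^{19} = 3201186852864000 · 11398895185373143/1978419655660313589123979 = 36489993404591253525678231552000/1978419655660313589123979.
Numerically: E[X] ≈ 1.84e+07.

E[X] = 3201186852864000 · (7/19)^{19} = 36489993404591253525678231552000/1978419655660313589123979 ≈ 1.84e+07.


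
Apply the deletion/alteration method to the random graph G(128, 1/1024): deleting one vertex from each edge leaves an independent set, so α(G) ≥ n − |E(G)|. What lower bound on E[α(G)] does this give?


E[|E(G)|] = C(128, 2)·p = 8128 · (1/1024) = 127/16.
E[α(G)] ≥ n − E[|E(G)|] = 128 − 127/16 = 1921/16.
Numerically: ≈ 120.06250.
(This is only a lower bound; the true E[α(G)] may be larger.)

E[α(G)] ≥ 1921/16 ≈ 120.06250.


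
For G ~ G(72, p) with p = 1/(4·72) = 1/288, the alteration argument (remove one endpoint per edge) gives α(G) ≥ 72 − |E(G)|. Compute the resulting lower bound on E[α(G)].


E[|E(G)|] = C(72, 2)·p = 2556 · (1/288) = 71/8.
E[α(G)] ≥ n − E[|E(G)|] = 72 − 71/8 = 505/8.
Numerically: ≈ 63.125000.
(This is only a lower bound; the true E[α(G)] may be larger.)

E[α(G)] ≥ 505/8 ≈ 63.125000.


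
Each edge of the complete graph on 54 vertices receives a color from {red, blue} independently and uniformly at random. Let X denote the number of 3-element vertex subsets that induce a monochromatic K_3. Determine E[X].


Let X = Σ_S X_S over the C(54, 3) = 24804 subsets S of size 3, where X_S = 1 if the K_3 on S is monochromatic.
For a fixed S, the K_3 on S has C(3, 2) = 3 edges. P[all 3 edges red] = (1/2)^3, and likewise for blue, so P[monochromatic] = 2·(1/2)^3 = 2^{1 − 3} = 1/4.
Summing: E[X] = C(54, 3) · 2^{1 − 3} = 24804 · 1/4 = 6201.
Numerically: E[X] ≈ 6201.000.

E[X] = C(54,3)·2^(1−C(3,2)) = 6201 ≈ 6201.000.


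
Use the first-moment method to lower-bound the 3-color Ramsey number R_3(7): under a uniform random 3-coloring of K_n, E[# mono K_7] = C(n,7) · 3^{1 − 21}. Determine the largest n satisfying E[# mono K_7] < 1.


We need C(n, 7) · 3^{1 − 21} < 1, i.e. C(n, 7) < 3^{21 − 1} = 3486784401.
Check values of n near the boundary:
  n = 76: C(76, 7) = 2186189400; 2186189400 < 3486784401? YES
  n = 77: C(77, 7) = 2404808340; 2404808340 < 3486784401? YES
  n = 78: C(78, 7) = 2641902120; 2641902120 < 3486784401? YES
  n = 79: C(79, 7) = 2898753715; 2898753715 < 3486784401? YES
  n = 80: C(80, 7) = 3176716400; 3176716400 < 3486784401? YES
  n = 81: C(81, 7) = 3477216600; 3477216600 < 3486784401? YES
  n = 82: C(82, 7) = 3801756816; 3801756816 < 3486784401? NO
  n = 83: C(83, 7) = 4151918628; 4151918628 < 3486784401? NO
The largest n with C(n, 7) < 3486784401 is n = 81 (where E[X] = 42928600/43046721 ≈ 0.9973). Hence R_3(7) > 81, i.e. R_3(7) ≥ 82.

Largest n = 81; hence R_3(7) > 81.


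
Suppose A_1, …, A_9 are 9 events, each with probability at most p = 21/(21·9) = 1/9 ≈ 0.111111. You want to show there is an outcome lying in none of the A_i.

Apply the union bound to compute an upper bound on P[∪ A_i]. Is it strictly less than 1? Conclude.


Union bound: P[∪_{i=1}^{9} A_i] ≤ Σ_i P[A_i] ≤ 9·p = 9·(1/9) = 1.
Numerically: 1 ≈ 1.000000.
Is 1 < 1? NO.
Since the bound 1 is ≥ 1, the union bound is uninformative here; it does NOT by itself certify existence.

9·p = 1 ≈ 1.000000; existence NOT certified by the union bound.


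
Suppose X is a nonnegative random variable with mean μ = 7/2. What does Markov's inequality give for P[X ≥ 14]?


μ = E[X] = 7/2, a = 14.
Markov: P[X ≥ 14] ≤ μ/a = (7/2)/14 = 1/4.
Numerically: ≈ 0.25000.
(Since a = 14 > μ = 3.50000, the bound 1/4 is < 1 and informative.)

P[X ≥ 14] ≤ 1/4 ≈ 0.25000.


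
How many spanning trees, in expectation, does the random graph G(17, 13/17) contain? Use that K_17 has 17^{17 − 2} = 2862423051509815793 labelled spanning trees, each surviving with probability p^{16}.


K_17 has 17^{17 − 2} = 2862423051509815793 labelled spanning trees.
For each such spanning tree H, let X_H = 1 if all 16 edges of H are present in G. Then P[X_H = 1] = p^{16} = (13/17)^{16} = 665416609183179841/48661191875666868481.
Summing the indicators: E[X] = Σ_H E[X_H] = 2862423051509815793 · p^{16} = 2862423051509815793 · 665416609183179841/48661191875666868481 = 665416609183179841/17.
Numerically: E[X] ≈ 3.91422e+16.

E[X] = 2862423051509815793 · (13/17)^{16} = 665416609183179841/17 ≈ 3.91422e+16.
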